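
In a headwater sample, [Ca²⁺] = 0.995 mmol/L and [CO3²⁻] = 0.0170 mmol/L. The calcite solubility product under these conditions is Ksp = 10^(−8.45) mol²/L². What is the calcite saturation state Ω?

Ksp = 10^(−8.45) = 3.548×10^-9
Ω = [Ca²⁺][CO3²⁻]/Ksp = (0.995×10^-3)(0.0170×10^-3) / 3.548×10^-9 = 4.77

Ω = 4.77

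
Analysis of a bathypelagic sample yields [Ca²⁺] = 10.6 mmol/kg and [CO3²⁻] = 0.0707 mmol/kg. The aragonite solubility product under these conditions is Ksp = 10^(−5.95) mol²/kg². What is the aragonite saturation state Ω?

Ksp = 10^(−5.95) = 1.122×10^-6
Ω = [Ca²⁺][CO3²⁻]/Ksp = (10.6×10^-3)(0.0707×10^-3) / 1.122×10^-6 = 0.668

Ω = 0.668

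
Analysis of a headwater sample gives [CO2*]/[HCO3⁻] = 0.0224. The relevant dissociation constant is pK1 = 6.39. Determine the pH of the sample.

From K1 = [H⁺][HCO3⁻]/[CO2*]:  pH = pK1 − log₁₀([CO2*]/[HCO3⁻])
log₁₀(0.0224) = -1.650
pH = 6.39 − (-1.650) = 8.04

pH = 8.04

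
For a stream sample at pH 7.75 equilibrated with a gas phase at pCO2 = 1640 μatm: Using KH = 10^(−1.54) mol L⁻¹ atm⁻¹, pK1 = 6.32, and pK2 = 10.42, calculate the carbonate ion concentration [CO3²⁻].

[CO3²⁻] = 2.72 μmol/L

[CO2*] = KH · pCO2 = 10^(−1.54) × 1640×10^-6 = 4.730×10^-5 mol/L
α₀ = 1/(1 + K1/[H⁺] + K1K2/[H⁺]²) = 1/(1 + 10^+1.43 + 10^-1.24) = 0.03575
DIC = [CO2*]/α₀ = 4.730×10^-5 / 0.03575 = 1.323 mmol/L
[CO3²⁻] = α₂·DIC; α₂ = 0.002057, so [CO3²⁻] = 0.002057 × 1.323 = 0.00272 mmol/L = 2.72 μmol/L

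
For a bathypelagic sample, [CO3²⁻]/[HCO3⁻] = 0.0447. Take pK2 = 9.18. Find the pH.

pH = 7.83

From K2 = [H⁺][CO3²⁻]/[HCO3⁻]:  pH = pK2 + log₁₀([CO3²⁻]/[HCO3⁻])
log₁₀(0.0447) = -1.350
pH = 9.18 + (-1.350) = 7.83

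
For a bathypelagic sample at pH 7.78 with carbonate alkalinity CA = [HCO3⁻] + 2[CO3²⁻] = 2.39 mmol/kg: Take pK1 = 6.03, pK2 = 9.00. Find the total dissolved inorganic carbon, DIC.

CA = [HCO3⁻] + 2[CO3²⁻] = (α₁ + 2α₂)·DIC
At pH 7.78: [H⁺]/K1 = 10^-1.75 = 0.017783, K2/[H⁺] = 10^-1.22 = 0.060256
α₁ = 1/(1 + 0.017783 + 0.060256) = 1/1.0780 = 0.9276; α₂ = α₁·K2/[H⁺] = 0.05589
α₁ + 2α₂ = 1.0394
DIC = CA / (α₁ + 2α₂) = 2.39 / 1.0394 = 2.30 mmol/kg

DIC = 2.30 mmol/kg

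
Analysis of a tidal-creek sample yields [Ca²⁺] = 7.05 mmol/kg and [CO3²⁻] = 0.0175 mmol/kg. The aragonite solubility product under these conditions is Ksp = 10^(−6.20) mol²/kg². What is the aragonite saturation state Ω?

Ksp = 10^(−6.20) = 6.310×10^-7
Ω = [Ca²⁺][CO3²⁻]/Ksp = (7.05×10^-3)(0.0175×10^-3) / 6.310×10^-7 = 0.196

Ω = 0.196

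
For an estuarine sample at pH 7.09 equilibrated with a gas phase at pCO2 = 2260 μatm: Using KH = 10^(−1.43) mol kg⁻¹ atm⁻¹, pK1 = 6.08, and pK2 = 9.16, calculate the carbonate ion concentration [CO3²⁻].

[CO3²⁻] = 7.31 μmol/kg

[CO2*] = KH · pCO2 = 10^(−1.43) × 2260×10^-6 = 8.397×10^-5 mol/kg
α₀ = 1/(1 + K1/[H⁺] + K1K2/[H⁺]²) = 1/(1 + 10^+1.01 + 10^-1.06) = 0.08834
DIC = [CO2*]/α₀ = 8.397×10^-5 / 0.08834 = 0.9505 mmol/kg
[CO3²⁻] = α₂·DIC; α₂ = 0.007694, so [CO3²⁻] = 0.007694 × 0.9505 = 0.00731 mmol/kg = 7.31 μmol/kg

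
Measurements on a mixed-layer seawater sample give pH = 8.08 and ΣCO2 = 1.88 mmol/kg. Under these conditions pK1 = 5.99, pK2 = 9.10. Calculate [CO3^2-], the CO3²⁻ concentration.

[CO3²⁻] = 0.163 mmol/kg

α₂ = 1 / (1 + [H⁺]/K2 + [H⁺]²/(K1K2)) = 1 / (1 + 10^+1.02 + 10^-1.07)
   = 1 / (1 + 10.471 + 0.085114) = 1/11.556 = 0.08653
[CO3²⁻] = α₂ × DIC = 0.08653 × 1.88 = 0.163 mmol/kg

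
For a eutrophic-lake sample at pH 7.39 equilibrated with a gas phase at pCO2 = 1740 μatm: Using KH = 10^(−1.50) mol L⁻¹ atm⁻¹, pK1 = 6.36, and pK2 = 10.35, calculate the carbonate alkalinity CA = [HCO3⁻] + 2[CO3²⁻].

[CO2*] = KH · pCO2 = 10^(−1.50) × 1740×10^-6 = 5.502×10^-5 mol/L
α₀ = 1/(1 + K1/[H⁺] + K1K2/[H⁺]²) = 1/(1 + 10^+1.03 + 10^-1.93) = 0.08527
DIC = [CO2*]/α₀ = 5.502×10^-5 / 0.08527 = 0.6453 mmol/L
CA = (α₁ + 2α₂)·DIC = (0.9137 + 2×0.001002) × 0.6453 = 0.591 mmol/L

CA = 0.591 mmol/L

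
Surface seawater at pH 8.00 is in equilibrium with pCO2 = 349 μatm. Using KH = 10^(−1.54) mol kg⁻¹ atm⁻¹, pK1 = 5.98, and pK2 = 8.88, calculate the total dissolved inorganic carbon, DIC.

[CO2*] = KH · pCO2 = 10^(−1.54) × 349×10^-6 = 1.007×10^-5 mol/kg
α₀ = 1/(1 + K1/[H⁺] + K1K2/[H⁺]²) = 1/(1 + 10^+2.02 + 10^+1.14) = 0.008367
DIC = [CO2*]/α₀ = 1.007×10^-5 / 0.008367 = 1.20 mmol/kg

DIC = 1.20 mmol/kg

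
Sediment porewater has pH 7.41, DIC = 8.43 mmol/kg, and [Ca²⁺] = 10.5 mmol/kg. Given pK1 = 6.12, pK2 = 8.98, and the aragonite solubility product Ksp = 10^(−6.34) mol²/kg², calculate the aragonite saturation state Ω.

α₂ = 1 / (1 + [H⁺]/K2 + [H⁺]²/(K1K2)) = 1 / (1 + 10^+1.57 + 10^+0.28)
   = 1 / (1 + 37.154 + 1.9055) = 1/40.059 = 0.02496
[CO3²⁻] = α₂ × DIC = 0.02496 × 8.43 = 0.2104 mmol/kg
Ksp = 10^(−6.34) = 4.571×10^-7
Ω = [Ca²⁺][CO3²⁻]/Ksp = (10.5×10^-3)(2.104×10^-4) / 4.571×10^-7 = 4.83

Ω = 4.83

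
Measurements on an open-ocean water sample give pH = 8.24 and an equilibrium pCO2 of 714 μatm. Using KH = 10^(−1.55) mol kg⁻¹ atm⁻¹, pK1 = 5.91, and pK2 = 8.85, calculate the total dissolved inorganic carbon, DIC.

[CO2*] = KH · pCO2 = 10^(−1.55) × 714×10^-6 = 2.012×10^-5 mol/kg
α₀ = 1/(1 + K1/[H⁺] + K1K2/[H⁺]²) = 1/(1 + 10^+2.33 + 10^+1.72) = 0.003741
DIC = [CO2*]/α₀ = 2.012×10^-5 / 0.003741 = 5.38 mmol/kg

DIC = 5.38 mmol/kg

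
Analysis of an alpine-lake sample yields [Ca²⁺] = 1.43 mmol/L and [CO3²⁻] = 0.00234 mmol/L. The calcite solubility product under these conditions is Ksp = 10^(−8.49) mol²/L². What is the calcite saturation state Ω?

Ksp = 10^(−8.49) = 3.236×10^-9
Ω = [Ca²⁺][CO3²⁻]/Ksp = (1.43×10^-3)(0.00234×10^-3) / 3.236×10^-9 = 1.03

Ω = 1.03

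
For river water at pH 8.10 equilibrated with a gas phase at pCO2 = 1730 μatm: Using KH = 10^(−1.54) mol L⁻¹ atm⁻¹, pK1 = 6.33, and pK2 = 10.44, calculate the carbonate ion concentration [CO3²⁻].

[CO2*] = KH · pCO2 = 10^(−1.54) × 1730×10^-6 = 4.989×10^-5 mol/L
α₀ = 1/(1 + K1/[H⁺] + K1K2/[H⁺]²) = 1/(1 + 10^+1.77 + 10^-0.57) = 0.01662
DIC = [CO2*]/α₀ = 4.989×10^-5 / 0.01662 = 3.001 mmol/L
[CO3²⁻] = α₂·DIC; α₂ = 0.004474, so [CO3²⁻] = 0.004474 × 3.001 = 0.0134 mmol/L = 13.4 μmol/L

[CO3²⁻] = 13.4 μmol/L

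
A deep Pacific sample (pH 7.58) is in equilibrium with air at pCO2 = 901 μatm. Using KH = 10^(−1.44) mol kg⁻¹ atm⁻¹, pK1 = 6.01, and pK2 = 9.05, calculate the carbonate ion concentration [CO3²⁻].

[CO3²⁻] = 0.0412 mmol/kg

[CO2*] = KH · pCO2 = 10^(−1.44) × 901×10^-6 = 3.271×10^-5 mol/kg
α₀ = 1/(1 + K1/[H⁺] + K1K2/[H⁺]²) = 1/(1 + 10^+1.57 + 10^+0.10) = 0.02537
DIC = [CO2*]/α₀ = 3.271×10^-5 / 0.02537 = 1.289 mmol/kg
[CO3²⁻] = α₂·DIC; α₂ = 0.03194, so [CO3²⁻] = 0.03194 × 1.289 = 0.0412 mmol/kg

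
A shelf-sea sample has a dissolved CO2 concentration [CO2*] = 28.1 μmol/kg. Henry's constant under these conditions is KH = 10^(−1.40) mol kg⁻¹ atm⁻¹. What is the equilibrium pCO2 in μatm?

KH = 10^(−1.40) = 3.981×10^-2 mol kg⁻¹ atm⁻¹
pCO2 = [CO2*]/KH = 28.1×10^-6 / 3.981×10^-2 = 7.06×10^-4 atm = 706 μatm

pCO2 = 706 μatm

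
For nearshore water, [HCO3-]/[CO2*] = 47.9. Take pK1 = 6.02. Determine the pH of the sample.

From K1 = [H⁺][HCO3-]/[CO2*]:  pH = pK1 + log₁₀([HCO3-]/[CO2*])
log₁₀(47.9) = +1.680
pH = 6.02 + (+1.680) = 7.70

pH = 7.70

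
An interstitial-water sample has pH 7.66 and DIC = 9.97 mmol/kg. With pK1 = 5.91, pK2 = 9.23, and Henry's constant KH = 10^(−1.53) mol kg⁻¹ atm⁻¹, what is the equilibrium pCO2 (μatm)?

α₀ = 1 / (1 + K1/[H⁺] + K1K2/[H⁺]²) = 1 / (1 + 10^+1.75 + 10^+0.18)
   = 1 / (1 + 56.234 + 1.5136) = 1/58.748 = 0.01702
[CO2*] = α₀ × DIC = 0.01702 × 9.97 = 0.1697 mmol/kg
pCO2 = [CO2*]/KH = 1.697×10^-4 / 2.951×10^-2 = 5750 μatm

pCO2 = 5750 μatm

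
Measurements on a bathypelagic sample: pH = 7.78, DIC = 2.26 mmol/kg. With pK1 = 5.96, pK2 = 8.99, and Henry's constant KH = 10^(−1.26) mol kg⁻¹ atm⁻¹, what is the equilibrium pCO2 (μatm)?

α₀ = 1 / (1 + K1/[H⁺] + K1K2/[H⁺]²) = 1 / (1 + 10^+1.82 + 10^+0.61)
   = 1 / (1 + 66.069 + 4.0738) = 1/71.143 = 0.01406
[CO2*] = α₀ × DIC = 0.01406 × 2.26 = 0.03177 mmol/kg
pCO2 = [CO2*]/KH = 3.177×10^-5 / 5.495×10^-2 = 578 μatm

pCO2 = 578 μatm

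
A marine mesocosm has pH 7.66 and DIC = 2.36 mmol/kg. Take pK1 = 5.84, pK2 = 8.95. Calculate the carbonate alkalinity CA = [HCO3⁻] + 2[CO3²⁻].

CA = [HCO3⁻] + 2[CO3²⁻] = (α₁ + 2α₂)·DIC
At pH 7.66: [H⁺]/K1 = 10^-1.82 = 0.015136, K2/[H⁺] = 10^-1.29 = 0.051286
α₁ = 1/(1 + 0.015136 + 0.051286) = 1/1.0664 = 0.9377; α₂ = α₁·K2/[H⁺] = 0.04809
α₁ + 2α₂ = 1.0339
CA = 1.0339 × 2.36 = 2.44 mmol/kg

CA = 2.44 mmol/kg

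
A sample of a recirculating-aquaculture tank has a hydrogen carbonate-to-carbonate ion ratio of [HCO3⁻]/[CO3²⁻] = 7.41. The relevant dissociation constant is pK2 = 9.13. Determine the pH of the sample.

pH = 8.26

From K2 = [H⁺][CO3²⁻]/[HCO3⁻]:  pH = pK2 − log₁₀([HCO3⁻]/[CO3²⁻])
log₁₀(7.41) = +0.870
pH = 9.13 − (+0.870) = 8.26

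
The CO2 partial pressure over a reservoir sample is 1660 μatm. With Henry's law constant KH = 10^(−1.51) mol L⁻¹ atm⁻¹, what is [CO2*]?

KH = 10^(−1.51) = 3.090×10^-2 mol L⁻¹ atm⁻¹
[CO2*] = KH · pCO2 = 3.090×10^-2 × 1660×10^-6 atm = 5.13×10^-5 mol/L

[CO2*] = 51.3 μmol/L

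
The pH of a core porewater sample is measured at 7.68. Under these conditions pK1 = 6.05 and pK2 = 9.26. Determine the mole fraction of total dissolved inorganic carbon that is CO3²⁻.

α₂ = 0.0251

α₂ = 1 / (1 + [H⁺]/K2 + [H⁺]²/(K1K2)) = 1 / (1 + 10^+1.58 + 10^-0.05)
   = 1 / (1 + 38.019 + 0.89125) = 1/39.910 = 0.02506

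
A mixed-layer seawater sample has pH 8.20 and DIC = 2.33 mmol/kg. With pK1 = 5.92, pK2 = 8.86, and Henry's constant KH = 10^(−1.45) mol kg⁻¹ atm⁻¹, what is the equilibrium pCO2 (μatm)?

pCO2 = 282 μatm

α₀ = 1 / (1 + K1/[H⁺] + K1K2/[H⁺]²) = 1 / (1 + 10^+2.28 + 10^+1.62)
   = 1 / (1 + 190.55 + 41.687) = 1/233.23 = 0.004288
[CO2*] = α₀ × DIC = 0.004288 × 2.33 = 0.009990 mmol/kg = 9.990 μmol/kg
pCO2 = [CO2*]/KH = 9.990×10^-6 / 3.548×10^-2 = 282 μatm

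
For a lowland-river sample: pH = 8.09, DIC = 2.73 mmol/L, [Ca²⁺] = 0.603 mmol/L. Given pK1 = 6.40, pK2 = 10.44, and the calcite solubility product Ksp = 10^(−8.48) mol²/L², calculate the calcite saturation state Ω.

α₂ = 1 / (1 + [H⁺]/K2 + [H⁺]²/(K1K2)) = 1 / (1 + 10^+2.35 + 10^+0.66)
   = 1 / (1 + 223.87 + 4.5709) = 1/229.44 = 0.004358
[CO3²⁻] = α₂ × DIC = 0.004358 × 2.73 = 0.01190 mmol/L = 11.90 μmol/L
Ksp = 10^(−8.48) = 3.311×10^-9
Ω = [Ca²⁺][CO3²⁻]/Ksp = (0.603×10^-3)(1.190×10^-5) / 3.311×10^-9 = 2.17

Ω = 2.17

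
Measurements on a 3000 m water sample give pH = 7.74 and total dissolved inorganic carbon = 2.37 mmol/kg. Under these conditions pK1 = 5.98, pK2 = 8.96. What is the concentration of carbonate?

[CO3²⁻] = 0.133 mmol/kg

α₂ = 1 / (1 + [H⁺]/K2 + [H⁺]²/(K1K2)) = 1 / (1 + 10^+1.22 + 10^-0.54)
   = 1 / (1 + 16.596 + 0.28840) = 1/17.884 = 0.05592
[CO3²⁻] = α₂ × DIC = 0.05592 × 2.37 = 0.133 mmol/kg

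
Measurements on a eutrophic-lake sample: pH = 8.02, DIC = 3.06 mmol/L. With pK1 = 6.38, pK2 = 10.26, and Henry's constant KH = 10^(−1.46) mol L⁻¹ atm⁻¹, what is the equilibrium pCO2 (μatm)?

α₀ = 1 / (1 + K1/[H⁺] + K1K2/[H⁺]²) = 1 / (1 + 10^+1.64 + 10^-0.60)
   = 1 / (1 + 43.652 + 0.25119) = 1/44.903 = 0.02227
[CO2*] = α₀ × DIC = 0.02227 × 3.06 = 0.06815 mmol/L
pCO2 = [CO2*]/KH = 6.815×10^-5 / 3.467×10^-2 = 1970 μatm

pCO2 = 1970 μatm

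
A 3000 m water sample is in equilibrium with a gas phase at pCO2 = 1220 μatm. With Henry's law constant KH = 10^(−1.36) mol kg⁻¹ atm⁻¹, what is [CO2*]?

[CO2*] = 53.3 μmol/kg

KH = 10^(−1.36) = 4.365×10^-2 mol kg⁻¹ atm⁻¹
[CO2*] = KH · pCO2 = 4.365×10^-2 × 1220×10^-6 atm = 5.33×10^-5 mol/kg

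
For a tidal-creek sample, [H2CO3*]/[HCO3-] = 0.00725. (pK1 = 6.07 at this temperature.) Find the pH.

From K1 = [H⁺][HCO3-]/[H2CO3*]:  pH = pK1 − log₁₀([H2CO3*]/[HCO3-])
log₁₀(0.00725) = -2.140
pH = 6.07 − (-2.140) = 8.21

pH = 8.21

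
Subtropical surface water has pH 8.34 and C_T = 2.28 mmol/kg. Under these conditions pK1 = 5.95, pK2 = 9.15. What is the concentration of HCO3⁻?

α₁ = 1 / (1 + [H⁺]/K1 + K2/[H⁺]) = 1 / (1 + 10^-2.39 + 10^-0.81)
   = 1 / (1 + 0.0040738 + 0.15488) = 1/1.1590 = 0.8628
[HCO3⁻] = α₁ × DIC = 0.8628 × 2.28 = 1.97 mmol/kg

[HCO3⁻] = 1.97 mmol/kg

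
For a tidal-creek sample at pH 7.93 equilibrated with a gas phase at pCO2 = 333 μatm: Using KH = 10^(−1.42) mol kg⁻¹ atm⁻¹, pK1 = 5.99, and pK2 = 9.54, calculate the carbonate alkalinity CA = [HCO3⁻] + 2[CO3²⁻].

[CO2*] = KH · pCO2 = 10^(−1.42) × 333×10^-6 = 1.266×10^-5 mol/kg
α₀ = 1/(1 + K1/[H⁺] + K1K2/[H⁺]²) = 1/(1 + 10^+1.94 + 10^+0.33) = 0.01108
DIC = [CO2*]/α₀ = 1.266×10^-5 / 0.01108 = 1.142 mmol/kg
CA = (α₁ + 2α₂)·DIC = (0.9652 + 2×0.02369) × 1.142 = 1.16 mmol/kg

CA = 1.16 mmol/kg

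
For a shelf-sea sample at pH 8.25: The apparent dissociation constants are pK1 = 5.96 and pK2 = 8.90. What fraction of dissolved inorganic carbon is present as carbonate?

α₂ = 1 / (1 + [H⁺]/K2 + [H⁺]²/(K1K2)) = 1 / (1 + 10^+0.65 + 10^-1.64)
   = 1 / (1 + 4.4668 + 0.022909) = 1/5.4897 = 0.1822

α₂ = 0.182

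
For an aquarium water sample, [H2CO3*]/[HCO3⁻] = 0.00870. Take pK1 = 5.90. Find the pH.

From K1 = [H⁺][HCO3⁻]/[H2CO3*]:  pH = pK1 − log₁₀([H2CO3*]/[HCO3⁻])
log₁₀(0.00870) = -2.060
pH = 5.90 − (-2.060) = 7.96

pH = 7.96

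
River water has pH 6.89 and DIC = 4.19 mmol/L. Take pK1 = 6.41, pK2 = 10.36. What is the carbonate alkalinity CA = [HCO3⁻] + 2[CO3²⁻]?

CA = [HCO3⁻] + 2[CO3²⁻] = (α₁ + 2α₂)·DIC
At pH 6.89: [H⁺]/K1 = 10^-0.48 = 0.33113, K2/[H⁺] = 10^-3.47 = 0.00033884
α₁ = 1/(1 + 0.33113 + 0.00033884) = 1/1.3315 = 0.7510; α₂ = α₁·K2/[H⁺] = 0.0002545
α₁ + 2α₂ = 0.7516
CA = 0.7516 × 4.19 = 3.15 mmol/L

CA = 3.15 mmol/L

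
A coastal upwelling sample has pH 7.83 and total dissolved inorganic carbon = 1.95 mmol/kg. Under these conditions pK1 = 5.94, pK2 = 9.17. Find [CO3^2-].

α₂ = 1 / (1 + [H⁺]/K2 + [H⁺]²/(K1K2)) = 1 / (1 + 10^+1.34 + 10^-0.55)
   = 1 / (1 + 21.878 + 0.28184) = 1/23.159 = 0.04318
[CO3²⁻] = α₂ × DIC = 0.04318 × 1.95 = 0.0842 mmol/kg

[CO3²⁻] = 0.0842 mmol/kg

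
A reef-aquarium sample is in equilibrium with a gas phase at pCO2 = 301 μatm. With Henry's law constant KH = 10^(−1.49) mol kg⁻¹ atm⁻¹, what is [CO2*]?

[CO2*] = 9.74 μmol/kg

KH = 10^(−1.49) = 3.236×10^-2 mol kg⁻¹ atm⁻¹
[CO2*] = KH · pCO2 = 3.236×10^-2 × 301×10^-6 atm = 9.74×10^-6 mol/kg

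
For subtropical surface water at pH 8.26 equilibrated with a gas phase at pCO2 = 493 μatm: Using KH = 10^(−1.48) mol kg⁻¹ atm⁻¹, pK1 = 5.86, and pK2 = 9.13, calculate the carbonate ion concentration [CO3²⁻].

[CO3²⁻] = 0.553 mmol/kg

[CO2*] = KH · pCO2 = 10^(−1.48) × 493×10^-6 = 1.632×10^-5 mol/kg
α₀ = 1/(1 + K1/[H⁺] + K1K2/[H⁺]²) = 1/(1 + 10^+2.40 + 10^+1.53) = 0.003496
DIC = [CO2*]/α₀ = 1.632×10^-5 / 0.003496 = 4.670 mmol/kg
[CO3²⁻] = α₂·DIC; α₂ = 0.1184, so [CO3²⁻] = 0.1184 × 4.670 = 0.553 mmol/kg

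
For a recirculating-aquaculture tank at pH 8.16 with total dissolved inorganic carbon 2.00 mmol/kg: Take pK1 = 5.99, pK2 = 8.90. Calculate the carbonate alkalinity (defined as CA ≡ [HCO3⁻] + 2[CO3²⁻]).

CA = [HCO3⁻] + 2[CO3²⁻] = (α₁ + 2α₂)·DIC
At pH 8.16: [H⁺]/K1 = 10^-2.17 = 0.0067608, K2/[H⁺] = 10^-0.74 = 0.18197
α₁ = 1/(1 + 0.0067608 + 0.18197) = 1/1.1887 = 0.8412; α₂ = α₁·K2/[H⁺] = 0.1531
α₁ + 2α₂ = 1.1474
CA = 1.1474 × 2.00 = 2.29 mmol/kg

CA = 2.29 mmol/kg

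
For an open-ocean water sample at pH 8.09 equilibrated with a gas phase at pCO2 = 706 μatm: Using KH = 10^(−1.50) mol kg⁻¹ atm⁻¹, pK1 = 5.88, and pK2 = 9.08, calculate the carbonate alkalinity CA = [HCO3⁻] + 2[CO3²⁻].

[CO2*] = KH · pCO2 = 10^(−1.50) × 706×10^-6 = 2.233×10^-5 mol/kg
α₀ = 1/(1 + K1/[H⁺] + K1K2/[H⁺]²) = 1/(1 + 10^+2.21 + 10^+1.22) = 0.005562
DIC = [CO2*]/α₀ = 2.233×10^-5 / 0.005562 = 4.014 mmol/kg
CA = (α₁ + 2α₂)·DIC = (0.9021 + 2×0.09231) × 4.014 = 4.36 mmol/kg

CA = 4.36 mmol/kg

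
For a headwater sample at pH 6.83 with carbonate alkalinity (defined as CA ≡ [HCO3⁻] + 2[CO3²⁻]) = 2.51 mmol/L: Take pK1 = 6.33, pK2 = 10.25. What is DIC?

CA = [HCO3⁻] + 2[CO3²⁻] = (α₁ + 2α₂)·DIC
At pH 6.83: [H⁺]/K1 = 10^-0.50 = 0.31623, K2/[H⁺] = 10^-3.42 = 0.00038019
α₁ = 1/(1 + 0.31623 + 0.00038019) = 1/1.3166 = 0.7595; α₂ = α₁·K2/[H⁺] = 0.0002888
α₁ + 2α₂ = 0.7601
DIC = CA / (α₁ + 2α₂) = 2.51 / 0.7601 = 3.30 mmol/L

DIC = 3.30 mmol/L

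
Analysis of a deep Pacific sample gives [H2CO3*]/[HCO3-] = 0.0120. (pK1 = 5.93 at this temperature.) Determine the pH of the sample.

From K1 = [H⁺][HCO3-]/[H2CO3*]:  pH = pK1 − log₁₀([H2CO3*]/[HCO3-])
log₁₀(0.0120) = -1.921
pH = 5.93 − (-1.921) = 7.85

pH = 7.85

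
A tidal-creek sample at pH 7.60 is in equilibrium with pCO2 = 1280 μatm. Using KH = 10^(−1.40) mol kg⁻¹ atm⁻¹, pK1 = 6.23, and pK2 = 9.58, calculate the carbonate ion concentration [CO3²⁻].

[CO3²⁻] = 12.5 μmol/kg

[CO2*] = KH · pCO2 = 10^(−1.40) × 1280×10^-6 = 5.096×10^-5 mol/kg
α₀ = 1/(1 + K1/[H⁺] + K1K2/[H⁺]²) = 1/(1 + 10^+1.37 + 10^-0.61) = 0.04051
DIC = [CO2*]/α₀ = 5.096×10^-5 / 0.04051 = 1.258 mmol/kg
[CO3²⁻] = α₂·DIC; α₂ = 0.009943, so [CO3²⁻] = 0.009943 × 1.258 = 0.0125 mmol/kg = 12.5 μmol/kg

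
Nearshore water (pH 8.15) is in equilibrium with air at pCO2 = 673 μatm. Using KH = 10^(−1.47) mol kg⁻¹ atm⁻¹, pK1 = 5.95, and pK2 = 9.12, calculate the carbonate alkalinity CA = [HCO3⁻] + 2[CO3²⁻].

[CO2*] = KH · pCO2 = 10^(−1.47) × 673×10^-6 = 2.280×10^-5 mol/kg
α₀ = 1/(1 + K1/[H⁺] + K1K2/[H⁺]²) = 1/(1 + 10^+2.20 + 10^+1.23) = 0.005667
DIC = [CO2*]/α₀ = 2.280×10^-5 / 0.005667 = 4.024 mmol/kg
CA = (α₁ + 2α₂)·DIC = (0.8981 + 2×0.09623) × 4.024 = 4.39 mmol/kg

CA = 4.39 mmol/kg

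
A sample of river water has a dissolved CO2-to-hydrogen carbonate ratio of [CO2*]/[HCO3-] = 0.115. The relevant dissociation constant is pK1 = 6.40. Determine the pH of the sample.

pH = 7.34

From K1 = [H⁺][HCO3-]/[CO2*]:  pH = pK1 − log₁₀([CO2*]/[HCO3-])
log₁₀(0.115) = -0.939
pH = 6.40 − (-0.939) = 7.34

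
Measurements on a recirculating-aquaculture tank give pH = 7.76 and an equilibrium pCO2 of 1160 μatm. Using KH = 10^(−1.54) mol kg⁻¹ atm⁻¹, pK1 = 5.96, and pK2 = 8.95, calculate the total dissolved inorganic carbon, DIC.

DIC = 2.28 mmol/kg

[CO2*] = KH · pCO2 = 10^(−1.54) × 1160×10^-6 = 3.345×10^-5 mol/kg
α₀ = 1/(1 + K1/[H⁺] + K1K2/[H⁺]²) = 1/(1 + 10^+1.80 + 10^+0.61) = 0.01467
DIC = [CO2*]/α₀ = 3.345×10^-5 / 0.01467 = 2.28 mmol/kg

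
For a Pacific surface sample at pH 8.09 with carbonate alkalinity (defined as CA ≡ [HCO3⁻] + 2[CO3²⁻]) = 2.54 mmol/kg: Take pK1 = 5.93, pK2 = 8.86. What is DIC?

DIC = 2.23 mmol/kg

CA = [HCO3⁻] + 2[CO3²⁻] = (α₁ + 2α₂)·DIC
At pH 8.09: [H⁺]/K1 = 10^-2.16 = 0.0069183, K2/[H⁺] = 10^-0.77 = 0.16982
α₁ = 1/(1 + 0.0069183 + 0.16982) = 1/1.1767 = 0.8498; α₂ = α₁·K2/[H⁺] = 0.1443
α₁ + 2α₂ = 1.1384
DIC = CA / (α₁ + 2α₂) = 2.54 / 1.1384 = 2.23 mmol/kg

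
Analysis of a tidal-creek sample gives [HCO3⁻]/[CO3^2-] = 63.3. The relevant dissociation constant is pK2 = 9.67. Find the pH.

pH = 7.87

From K2 = [H⁺][CO3^2-]/[HCO3⁻]:  pH = pK2 − log₁₀([HCO3⁻]/[CO3^2-])
log₁₀(63.3) = +1.801
pH = 9.67 − (+1.801) = 7.87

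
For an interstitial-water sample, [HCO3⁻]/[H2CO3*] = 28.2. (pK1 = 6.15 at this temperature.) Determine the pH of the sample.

pH = 7.60

From K1 = [H⁺][HCO3⁻]/[H2CO3*]:  pH = pK1 + log₁₀([HCO3⁻]/[H2CO3*])
log₁₀(28.2) = +1.450
pH = 6.15 + (+1.450) = 7.60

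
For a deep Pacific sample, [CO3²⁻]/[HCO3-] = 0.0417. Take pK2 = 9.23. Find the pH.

From K2 = [H⁺][CO3²⁻]/[HCO3-]:  pH = pK2 + log₁₀([CO3²⁻]/[HCO3-])
log₁₀(0.0417) = -1.380
pH = 9.23 + (-1.380) = 7.85

pH = 7.85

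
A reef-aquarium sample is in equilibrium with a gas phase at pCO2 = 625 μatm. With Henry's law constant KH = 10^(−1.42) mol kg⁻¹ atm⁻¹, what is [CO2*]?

KH = 10^(−1.42) = 3.802×10^-2 mol kg⁻¹ atm⁻¹
[CO2*] = KH · pCO2 = 3.802×10^-2 × 625×10^-6 atm = 2.38×10^-5 mol/kg

[CO2*] = 23.8 μmol/kg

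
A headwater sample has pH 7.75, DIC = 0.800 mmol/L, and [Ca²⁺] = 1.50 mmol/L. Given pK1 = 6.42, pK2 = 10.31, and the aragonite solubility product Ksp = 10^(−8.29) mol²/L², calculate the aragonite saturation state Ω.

α₂ = 1 / (1 + [H⁺]/K2 + [H⁺]²/(K1K2)) = 1 / (1 + 10^+2.56 + 10^+1.23)
   = 1 / (1 + 363.08 + 16.982) = 1/381.06 = 0.002624
[CO3²⁻] = α₂ × DIC = 0.002624 × 0.800 = 0.002099 mmol/L = 2.099 μmol/L
Ksp = 10^(−8.29) = 5.129×10^-9
Ω = [Ca²⁺][CO3²⁻]/Ksp = (1.50×10^-3)(2.099×10^-6) / 5.129×10^-9 = 0.614

Ω = 0.614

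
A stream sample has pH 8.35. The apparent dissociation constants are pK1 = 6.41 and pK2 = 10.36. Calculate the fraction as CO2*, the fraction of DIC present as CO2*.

α₀ = 0.0112

α₀ = 1 / (1 + K1/[H⁺] + K1K2/[H⁺]²) = 1 / (1 + 10^+1.94 + 10^-0.07)
   = 1 / (1 + 87.096 + 0.85114) = 1/88.947 = 0.01124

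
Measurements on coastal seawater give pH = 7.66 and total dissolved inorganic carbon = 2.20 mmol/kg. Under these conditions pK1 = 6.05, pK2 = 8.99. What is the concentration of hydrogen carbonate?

α₁ = 1 / (1 + [H⁺]/K1 + K2/[H⁺]) = 1 / (1 + 10^-1.61 + 10^-1.33)
   = 1 / (1 + 0.024547 + 0.046774) = 1/1.0713 = 0.9334
[HCO3⁻] = α₁ × DIC = 0.9334 × 2.20 = 2.05 mmol/kg

[HCO3⁻] = 2.05 mmol/kg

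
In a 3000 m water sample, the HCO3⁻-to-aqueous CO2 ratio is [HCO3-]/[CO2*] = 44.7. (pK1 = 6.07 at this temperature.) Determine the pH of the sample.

pH = 7.72

From K1 = [H⁺][HCO3-]/[CO2*]:  pH = pK1 + log₁₀([HCO3-]/[CO2*])
log₁₀(44.7) = +1.650
pH = 6.07 + (+1.650) = 7.72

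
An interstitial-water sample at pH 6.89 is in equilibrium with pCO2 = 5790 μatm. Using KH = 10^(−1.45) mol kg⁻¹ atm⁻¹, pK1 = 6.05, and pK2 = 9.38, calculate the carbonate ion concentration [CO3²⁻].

[CO3²⁻] = 4.60 μmol/kg

[CO2*] = KH · pCO2 = 10^(−1.45) × 5790×10^-6 = 2.054×10^-4 mol/kg
α₀ = 1/(1 + K1/[H⁺] + K1K2/[H⁺]²) = 1/(1 + 10^+0.84 + 10^-1.65) = 0.1259
DIC = [CO2*]/α₀ = 2.054×10^-4 / 0.1259 = 1.631 mmol/kg
[CO3²⁻] = α₂·DIC; α₂ = 0.002819, so [CO3²⁻] = 0.002819 × 1.631 = 0.00460 mmol/kg = 4.60 μmol/kg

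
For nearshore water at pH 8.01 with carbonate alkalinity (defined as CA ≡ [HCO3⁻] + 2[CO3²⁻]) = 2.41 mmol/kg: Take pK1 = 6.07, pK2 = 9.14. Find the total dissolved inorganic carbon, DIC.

CA = [HCO3⁻] + 2[CO3²⁻] = (α₁ + 2α₂)·DIC
At pH 8.01: [H⁺]/K1 = 10^-1.94 = 0.011482, K2/[H⁺] = 10^-1.13 = 0.074131
α₁ = 1/(1 + 0.011482 + 0.074131) = 1/1.0856 = 0.9211; α₂ = α₁·K2/[H⁺] = 0.06828
α₁ + 2α₂ = 1.0577
DIC = CA / (α₁ + 2α₂) = 2.41 / 1.0577 = 2.28 mmol/kg

DIC = 2.28 mmol/kg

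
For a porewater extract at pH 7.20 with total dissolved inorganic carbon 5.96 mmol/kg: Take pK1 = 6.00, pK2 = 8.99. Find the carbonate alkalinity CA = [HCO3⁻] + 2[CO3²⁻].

CA = 5.70 mmol/kg

CA = [HCO3⁻] + 2[CO3²⁻] = (α₁ + 2α₂)·DIC
At pH 7.20: [H⁺]/K1 = 10^-1.20 = 0.063096, K2/[H⁺] = 10^-1.79 = 0.016218
α₁ = 1/(1 + 0.063096 + 0.016218) = 1/1.0793 = 0.9265; α₂ = α₁·K2/[H⁺] = 0.01503
α₁ + 2α₂ = 0.9566
CA = 0.9566 × 5.96 = 5.70 mmol/kg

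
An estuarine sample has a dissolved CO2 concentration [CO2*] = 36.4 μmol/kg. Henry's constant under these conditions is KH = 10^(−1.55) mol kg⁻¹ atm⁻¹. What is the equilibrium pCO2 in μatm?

pCO2 = 1290 μatm

KH = 10^(−1.55) = 2.818×10^-2 mol kg⁻¹ atm⁻¹
pCO2 = [CO2*]/KH = 36.4×10^-6 / 2.818×10^-2 = 1.29×10^-3 atm = 1290 μatm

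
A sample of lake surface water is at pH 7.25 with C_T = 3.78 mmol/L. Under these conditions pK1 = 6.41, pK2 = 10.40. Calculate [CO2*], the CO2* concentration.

[CO2*] = 0.477 mmol/L

α₀ = 1 / (1 + K1/[H⁺] + K1K2/[H⁺]²) = 1 / (1 + 10^+0.84 + 10^-2.31)
   = 1 / (1 + 6.9183 + 0.0048978) = 1/7.9232 = 0.1262
[CO2*] = α₀ × DIC = 0.1262 × 3.78 = 0.477 mmol/L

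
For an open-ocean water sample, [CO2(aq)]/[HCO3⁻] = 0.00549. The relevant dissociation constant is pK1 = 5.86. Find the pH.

From K1 = [H⁺][HCO3⁻]/[CO2(aq)]:  pH = pK1 − log₁₀([CO2(aq)]/[HCO3⁻])
log₁₀(0.00549) = -2.260
pH = 5.86 − (-2.260) = 8.12

pH = 8.12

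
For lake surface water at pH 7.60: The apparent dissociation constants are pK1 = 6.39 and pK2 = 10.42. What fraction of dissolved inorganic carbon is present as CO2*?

α₀ = 1 / (1 + K1/[H⁺] + K1K2/[H⁺]²) = 1 / (1 + 10^+1.21 + 10^-1.61)
   = 1 / (1 + 16.218 + 0.024547) = 1/17.243 = 0.05800

α₀ = 0.0580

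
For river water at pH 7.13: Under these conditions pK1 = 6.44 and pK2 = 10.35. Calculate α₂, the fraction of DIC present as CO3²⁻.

α₂ = 1 / (1 + [H⁺]/K2 + [H⁺]²/(K1K2)) = 1 / (1 + 10^+3.22 + 10^+2.53)
   = 1 / (1 + 1659.6 + 338.84) = 1/1999.4 = 0.0005001

α₂ = 0.000500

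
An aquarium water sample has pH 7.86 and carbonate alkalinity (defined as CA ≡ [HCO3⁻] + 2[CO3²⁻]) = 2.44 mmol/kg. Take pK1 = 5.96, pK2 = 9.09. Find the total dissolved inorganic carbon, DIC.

DIC = 2.34 mmol/kg

CA = [HCO3⁻] + 2[CO3²⁻] = (α₁ + 2α₂)·DIC
At pH 7.86: [H⁺]/K1 = 10^-1.90 = 0.012589, K2/[H⁺] = 10^-1.23 = 0.058884
α₁ = 1/(1 + 0.012589 + 0.058884) = 1/1.0715 = 0.9333; α₂ = α₁·K2/[H⁺] = 0.05496
α₁ + 2α₂ = 1.0432
DIC = CA / (α₁ + 2α₂) = 2.44 / 1.0432 = 2.34 mmol/kg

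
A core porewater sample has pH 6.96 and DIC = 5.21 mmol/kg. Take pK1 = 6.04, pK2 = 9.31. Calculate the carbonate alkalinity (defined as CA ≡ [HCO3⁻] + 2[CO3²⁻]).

CA = 4.67 mmol/kg

CA = [HCO3⁻] + 2[CO3²⁻] = (α₁ + 2α₂)·DIC
At pH 6.96: [H⁺]/K1 = 10^-0.92 = 0.12023, K2/[H⁺] = 10^-2.35 = 0.0044668
α₁ = 1/(1 + 0.12023 + 0.0044668) = 1/1.1247 = 0.8891; α₂ = α₁·K2/[H⁺] = 0.003972
α₁ + 2α₂ = 0.8971
CA = 0.8971 × 5.21 = 4.67 mmol/kg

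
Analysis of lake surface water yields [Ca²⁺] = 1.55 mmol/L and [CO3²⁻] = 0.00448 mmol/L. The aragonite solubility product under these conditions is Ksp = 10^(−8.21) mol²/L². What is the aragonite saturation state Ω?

Ksp = 10^(−8.21) = 6.166×10^-9
Ω = [Ca²⁺][CO3²⁻]/Ksp = (1.55×10^-3)(0.00448×10^-3) / 6.166×10^-9 = 1.13

Ω = 1.13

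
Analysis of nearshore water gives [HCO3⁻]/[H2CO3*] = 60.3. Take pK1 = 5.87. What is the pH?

pH = 7.65

From K1 = [H⁺][HCO3⁻]/[H2CO3*]:  pH = pK1 + log₁₀([HCO3⁻]/[H2CO3*])
log₁₀(60.3) = +1.780
pH = 5.87 + (+1.780) = 7.65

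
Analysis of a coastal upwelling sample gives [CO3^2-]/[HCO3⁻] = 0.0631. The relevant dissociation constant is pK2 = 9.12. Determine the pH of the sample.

pH = 7.92

From K2 = [H⁺][CO3^2-]/[HCO3⁻]:  pH = pK2 + log₁₀([CO3^2-]/[HCO3⁻])
log₁₀(0.0631) = -1.200
pH = 9.12 + (-1.200) = 7.92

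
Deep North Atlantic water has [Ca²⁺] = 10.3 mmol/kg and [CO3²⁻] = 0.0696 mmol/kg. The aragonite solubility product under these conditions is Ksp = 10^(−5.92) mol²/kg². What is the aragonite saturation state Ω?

Ω = 0.596

Ksp = 10^(−5.92) = 1.202×10^-6
Ω = [Ca²⁺][CO3²⁻]/Ksp = (10.3×10^-3)(0.0696×10^-3) / 1.202×10^-6 = 0.596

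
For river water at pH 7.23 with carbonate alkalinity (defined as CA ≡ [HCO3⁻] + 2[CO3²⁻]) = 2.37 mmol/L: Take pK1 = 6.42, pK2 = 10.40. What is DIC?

DIC = 2.73 mmol/L

CA = [HCO3⁻] + 2[CO3²⁻] = (α₁ + 2α₂)·DIC
At pH 7.23: [H⁺]/K1 = 10^-0.81 = 0.15488, K2/[H⁺] = 10^-3.17 = 0.00067608
α₁ = 1/(1 + 0.15488 + 0.00067608) = 1/1.1556 = 0.8654; α₂ = α₁·K2/[H⁺] = 0.0005851
α₁ + 2α₂ = 0.8666
DIC = CA / (α₁ + 2α₂) = 2.37 / 0.8666 = 2.73 mmol/L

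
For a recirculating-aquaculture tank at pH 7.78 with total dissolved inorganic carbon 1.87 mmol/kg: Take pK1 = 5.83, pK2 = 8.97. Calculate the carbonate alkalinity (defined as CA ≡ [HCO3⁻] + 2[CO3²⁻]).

CA = 1.96 mmol/kg

CA = [HCO3⁻] + 2[CO3²⁻] = (α₁ + 2α₂)·DIC
At pH 7.78: [H⁺]/K1 = 10^-1.95 = 0.011220, K2/[H⁺] = 10^-1.19 = 0.064565
α₁ = 1/(1 + 0.011220 + 0.064565) = 1/1.0758 = 0.9296; α₂ = α₁·K2/[H⁺] = 0.06002
α₁ + 2α₂ = 1.0496
CA = 1.0496 × 1.87 = 1.96 mmol/kg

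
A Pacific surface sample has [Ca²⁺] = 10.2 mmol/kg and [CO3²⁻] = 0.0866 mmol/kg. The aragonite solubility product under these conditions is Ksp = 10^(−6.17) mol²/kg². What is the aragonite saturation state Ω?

Ksp = 10^(−6.17) = 6.761×10^-7
Ω = [Ca²⁺][CO3²⁻]/Ksp = (10.2×10^-3)(0.0866×10^-3) / 6.761×10^-7 = 1.31

Ω = 1.31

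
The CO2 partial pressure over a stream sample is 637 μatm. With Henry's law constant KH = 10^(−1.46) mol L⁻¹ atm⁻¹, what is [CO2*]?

KH = 10^(−1.46) = 3.467×10^-2 mol L⁻¹ atm⁻¹
[CO2*] = KH · pCO2 = 3.467×10^-2 × 637×10^-6 atm = 2.21×10^-5 mol/L

[CO2*] = 22.1 μmol/L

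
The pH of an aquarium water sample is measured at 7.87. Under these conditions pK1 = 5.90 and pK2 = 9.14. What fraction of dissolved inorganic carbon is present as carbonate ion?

α₂ = 0.0505

α₂ = 1 / (1 + [H⁺]/K2 + [H⁺]²/(K1K2)) = 1 / (1 + 10^+1.27 + 10^-0.70)
   = 1 / (1 + 18.621 + 0.19953) = 1/19.820 = 0.05045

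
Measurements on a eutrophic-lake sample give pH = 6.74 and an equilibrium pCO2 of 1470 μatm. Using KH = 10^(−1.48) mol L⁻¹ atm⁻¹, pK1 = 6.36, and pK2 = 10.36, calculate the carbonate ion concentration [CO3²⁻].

[CO3²⁻] = 0.0280 μmol/L

[CO2*] = KH · pCO2 = 10^(−1.48) × 1470×10^-6 = 4.868×10^-5 mol/L
α₀ = 1/(1 + K1/[H⁺] + K1K2/[H⁺]²) = 1/(1 + 10^+0.38 + 10^-3.24) = 0.2942
DIC = [CO2*]/α₀ = 4.868×10^-5 / 0.2942 = 0.1655 mmol/L
[CO3²⁻] = α₂·DIC; α₂ = 0.0001693, so [CO3²⁻] = 0.0001693 × 0.1655 = 2.80×10^-5 mmol/L = 0.0280 μmol/L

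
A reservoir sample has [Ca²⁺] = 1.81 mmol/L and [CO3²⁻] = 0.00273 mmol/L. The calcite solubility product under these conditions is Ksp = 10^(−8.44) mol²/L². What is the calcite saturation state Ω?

Ksp = 10^(−8.44) = 3.631×10^-9
Ω = [Ca²⁺][CO3²⁻]/Ksp = (1.81×10^-3)(0.00273×10^-3) / 3.631×10^-9 = 1.36

Ω = 1.36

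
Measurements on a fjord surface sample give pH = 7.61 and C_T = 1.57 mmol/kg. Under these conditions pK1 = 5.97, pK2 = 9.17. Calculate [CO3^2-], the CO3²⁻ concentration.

α₂ = 1 / (1 + [H⁺]/K2 + [H⁺]²/(K1K2)) = 1 / (1 + 10^+1.56 + 10^-0.08)
   = 1 / (1 + 36.308 + 0.83176) = 1/38.140 = 0.02622
[CO3²⁻] = α₂ × DIC = 0.02622 × 1.57 = 0.0412 mmol/kg

[CO3²⁻] = 0.0412 mmol/kg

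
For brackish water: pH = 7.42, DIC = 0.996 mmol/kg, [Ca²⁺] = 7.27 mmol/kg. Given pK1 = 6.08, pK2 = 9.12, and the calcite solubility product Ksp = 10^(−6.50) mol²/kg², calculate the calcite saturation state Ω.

α₂ = 1 / (1 + [H⁺]/K2 + [H⁺]²/(K1K2)) = 1 / (1 + 10^+1.70 + 10^+0.36)
   = 1 / (1 + 50.119 + 2.2909) = 1/53.410 = 0.01872
[CO3²⁻] = α₂ × DIC = 0.01872 × 0.996 = 0.01865 mmol/kg = 18.65 μmol/kg
Ksp = 10^(−6.50) = 3.162×10^-7
Ω = [Ca²⁺][CO3²⁻]/Ksp = (7.27×10^-3)(1.865×10^-5) / 3.162×10^-7 = 0.429

Ω = 0.429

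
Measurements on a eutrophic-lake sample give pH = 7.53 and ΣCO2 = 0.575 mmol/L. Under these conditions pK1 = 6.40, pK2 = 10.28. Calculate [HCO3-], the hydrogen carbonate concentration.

α₁ = 1 / (1 + [H⁺]/K1 + K2/[H⁺]) = 1 / (1 + 10^-1.13 + 10^-2.75)
   = 1 / (1 + 0.074131 + 0.0017783) = 1/1.0759 = 0.9294
[HCO3⁻] = α₁ × DIC = 0.9294 × 0.575 = 0.534 mmol/L

[HCO3⁻] = 0.534 mmol/L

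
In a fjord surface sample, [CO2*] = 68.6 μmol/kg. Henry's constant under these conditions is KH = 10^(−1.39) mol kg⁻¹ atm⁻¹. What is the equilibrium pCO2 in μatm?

KH = 10^(−1.39) = 4.074×10^-2 mol kg⁻¹ atm⁻¹
pCO2 = [CO2*]/KH = 68.6×10^-6 / 4.074×10^-2 = 1.68×10^-3 atm = 1680 μatm

pCO2 = 1680 μatm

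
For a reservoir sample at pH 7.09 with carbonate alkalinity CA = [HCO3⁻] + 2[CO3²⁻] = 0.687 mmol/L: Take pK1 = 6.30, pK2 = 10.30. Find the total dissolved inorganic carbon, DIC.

CA = [HCO3⁻] + 2[CO3²⁻] = (α₁ + 2α₂)·DIC
At pH 7.09: [H⁺]/K1 = 10^-0.79 = 0.16218, K2/[H⁺] = 10^-3.21 = 0.00061660
α₁ = 1/(1 + 0.16218 + 0.00061660) = 1/1.1628 = 0.8600; α₂ = α₁·K2/[H⁺] = 0.0005303
α₁ + 2α₂ = 0.8611
DIC = CA / (α₁ + 2α₂) = 0.687 / 0.8611 = 0.798 mmol/L

DIC = 0.798 mmol/L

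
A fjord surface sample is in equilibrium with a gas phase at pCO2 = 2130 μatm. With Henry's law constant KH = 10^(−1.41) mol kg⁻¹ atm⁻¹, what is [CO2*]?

[CO2*] = 82.9 μmol/kg

KH = 10^(−1.41) = 3.890×10^-2 mol kg⁻¹ atm⁻¹
[CO2*] = KH · pCO2 = 3.890×10^-2 × 2130×10^-6 atm = 8.29×10^-5 mol/kg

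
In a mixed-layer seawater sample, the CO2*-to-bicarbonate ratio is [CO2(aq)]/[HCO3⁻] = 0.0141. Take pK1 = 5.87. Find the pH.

pH = 7.72

From K1 = [H⁺][HCO3⁻]/[CO2(aq)]:  pH = pK1 − log₁₀([CO2(aq)]/[HCO3⁻])
log₁₀(0.0141) = -1.851
pH = 5.87 − (-1.851) = 7.72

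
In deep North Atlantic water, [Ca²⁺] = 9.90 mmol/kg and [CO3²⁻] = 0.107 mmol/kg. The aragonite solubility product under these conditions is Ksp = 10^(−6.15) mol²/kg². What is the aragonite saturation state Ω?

Ksp = 10^(−6.15) = 7.079×10^-7
Ω = [Ca²⁺][CO3²⁻]/Ksp = (9.90×10^-3)(0.107×10^-3) / 7.079×10^-7 = 1.50

Ω = 1.50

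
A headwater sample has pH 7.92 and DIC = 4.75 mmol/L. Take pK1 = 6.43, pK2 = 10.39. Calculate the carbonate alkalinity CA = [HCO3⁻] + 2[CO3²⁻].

CA = [HCO3⁻] + 2[CO3²⁻] = (α₁ + 2α₂)·DIC
At pH 7.92: [H⁺]/K1 = 10^-1.49 = 0.032359, K2/[H⁺] = 10^-2.47 = 0.0033884
α₁ = 1/(1 + 0.032359 + 0.0033884) = 1/1.0357 = 0.9655; α₂ = α₁·K2/[H⁺] = 0.003271
α₁ + 2α₂ = 0.9720
CA = 0.9720 × 4.75 = 4.62 mmol/L

CA = 4.62 mmol/L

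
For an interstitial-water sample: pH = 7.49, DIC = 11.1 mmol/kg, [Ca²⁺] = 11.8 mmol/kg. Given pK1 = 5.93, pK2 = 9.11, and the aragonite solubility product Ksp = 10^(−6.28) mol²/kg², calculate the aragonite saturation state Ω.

Ω = 5.69

α₂ = 1 / (1 + [H⁺]/K2 + [H⁺]²/(K1K2)) = 1 / (1 + 10^+1.62 + 10^+0.06)
   = 1 / (1 + 41.687 + 1.1482) = 1/43.835 = 0.02281
[CO3²⁻] = α₂ × DIC = 0.02281 × 11.1 = 0.2532 mmol/kg
Ksp = 10^(−6.28) = 5.248×10^-7
Ω = [Ca²⁺][CO3²⁻]/Ksp = (11.8×10^-3)(2.532×10^-4) / 5.248×10^-7 = 5.69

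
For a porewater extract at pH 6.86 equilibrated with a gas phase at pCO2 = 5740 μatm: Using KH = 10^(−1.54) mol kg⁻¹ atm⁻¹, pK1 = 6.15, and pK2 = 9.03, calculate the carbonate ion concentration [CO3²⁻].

[CO3²⁻] = 5.74 μmol/kg

[CO2*] = KH · pCO2 = 10^(−1.54) × 5740×10^-6 = 1.655×10^-4 mol/kg
α₀ = 1/(1 + K1/[H⁺] + K1K2/[H⁺]²) = 1/(1 + 10^+0.71 + 10^-1.46) = 0.1623
DIC = [CO2*]/α₀ = 1.655×10^-4 / 0.1623 = 1.020 mmol/kg
[CO3²⁻] = α₂·DIC; α₂ = 0.005626, so [CO3²⁻] = 0.005626 × 1.020 = 0.00574 mmol/kg = 5.74 μmol/kg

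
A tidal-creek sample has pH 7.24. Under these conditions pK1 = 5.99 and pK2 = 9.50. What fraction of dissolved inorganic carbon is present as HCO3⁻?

α₁ = 0.942

α₁ = 1 / (1 + [H⁺]/K1 + K2/[H⁺]) = 1 / (1 + 10^-1.25 + 10^-2.26)
   = 1 / (1 + 0.056234 + 0.0054954) = 1/1.0617 = 0.9419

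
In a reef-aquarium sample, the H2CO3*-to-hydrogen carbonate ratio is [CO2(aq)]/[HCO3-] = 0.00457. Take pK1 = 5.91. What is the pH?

pH = 8.25

From K1 = [H⁺][HCO3-]/[CO2(aq)]:  pH = pK1 − log₁₀([CO2(aq)]/[HCO3-])
log₁₀(0.00457) = -2.340
pH = 5.91 − (-2.340) = 8.25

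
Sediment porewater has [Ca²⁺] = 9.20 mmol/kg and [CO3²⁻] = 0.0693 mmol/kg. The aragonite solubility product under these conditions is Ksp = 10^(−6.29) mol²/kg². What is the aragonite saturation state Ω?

Ksp = 10^(−6.29) = 5.129×10^-7
Ω = [Ca²⁺][CO3²⁻]/Ksp = (9.20×10^-3)(0.0693×10^-3) / 5.129×10^-7 = 1.24

Ω = 1.24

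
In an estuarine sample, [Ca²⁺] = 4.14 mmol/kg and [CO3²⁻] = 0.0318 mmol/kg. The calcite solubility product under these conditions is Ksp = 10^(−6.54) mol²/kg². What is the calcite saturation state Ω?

Ω = 0.456

Ksp = 10^(−6.54) = 2.884×10^-7
Ω = [Ca²⁺][CO3²⁻]/Ksp = (4.14×10^-3)(0.0318×10^-3) / 2.884×10^-7 = 0.456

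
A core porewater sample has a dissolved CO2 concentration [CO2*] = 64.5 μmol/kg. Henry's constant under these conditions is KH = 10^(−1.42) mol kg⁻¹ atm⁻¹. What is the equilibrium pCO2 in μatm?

pCO2 = 1700 μatm

KH = 10^(−1.42) = 3.802×10^-2 mol kg⁻¹ atm⁻¹
pCO2 = [CO2*]/KH = 64.5×10^-6 / 3.802×10^-2 = 1.70×10^-3 atm = 1700 μatm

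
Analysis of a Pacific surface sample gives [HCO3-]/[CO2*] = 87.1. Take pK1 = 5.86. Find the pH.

pH = 7.80

From K1 = [H⁺][HCO3-]/[CO2*]:  pH = pK1 + log₁₀([HCO3-]/[CO2*])
log₁₀(87.1) = +1.940
pH = 5.86 + (+1.940) = 7.80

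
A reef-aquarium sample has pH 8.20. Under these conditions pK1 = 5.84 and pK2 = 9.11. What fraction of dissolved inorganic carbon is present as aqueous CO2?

α₀ = 1 / (1 + K1/[H⁺] + K1K2/[H⁺]²) = 1 / (1 + 10^+2.36 + 10^+1.45)
   = 1 / (1 + 229.09 + 28.184) = 1/258.27 = 0.003872

α₀ = 0.00387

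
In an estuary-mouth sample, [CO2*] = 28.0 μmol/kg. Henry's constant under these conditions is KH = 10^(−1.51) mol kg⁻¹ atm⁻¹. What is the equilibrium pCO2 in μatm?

pCO2 = 906 μatm

KH = 10^(−1.51) = 3.090×10^-2 mol kg⁻¹ atm⁻¹
pCO2 = [CO2*]/KH = 28.0×10^-6 / 3.090×10^-2 = 9.06×10^-4 atm = 906 μatm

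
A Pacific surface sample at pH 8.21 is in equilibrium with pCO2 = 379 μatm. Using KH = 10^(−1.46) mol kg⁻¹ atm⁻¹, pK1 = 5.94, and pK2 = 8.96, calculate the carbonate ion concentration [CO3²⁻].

[CO2*] = KH · pCO2 = 10^(−1.46) × 379×10^-6 = 1.314×10^-5 mol/kg
α₀ = 1/(1 + K1/[H⁺] + K1K2/[H⁺]²) = 1/(1 + 10^+2.27 + 10^+1.52) = 0.004539
DIC = [CO2*]/α₀ = 1.314×10^-5 / 0.004539 = 2.895 mmol/kg
[CO3²⁻] = α₂·DIC; α₂ = 0.1503, so [CO3²⁻] = 0.1503 × 2.895 = 0.435 mmol/kg

[CO3²⁻] = 0.435 mmol/kg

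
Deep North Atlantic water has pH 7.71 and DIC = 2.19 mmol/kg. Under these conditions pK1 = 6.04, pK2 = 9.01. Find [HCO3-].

α₁ = 1 / (1 + [H⁺]/K1 + K2/[H⁺]) = 1 / (1 + 10^-1.67 + 10^-1.30)
   = 1 / (1 + 0.021380 + 0.050119) = 1/1.0715 = 0.9333
[HCO3⁻] = α₁ × DIC = 0.9333 × 2.19 = 2.04 mmol/kg

[HCO3⁻] = 2.04 mmol/kg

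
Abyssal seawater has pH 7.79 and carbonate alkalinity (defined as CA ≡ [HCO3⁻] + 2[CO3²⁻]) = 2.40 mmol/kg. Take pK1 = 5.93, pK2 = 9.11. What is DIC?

DIC = 2.33 mmol/kg

CA = [HCO3⁻] + 2[CO3²⁻] = (α₁ + 2α₂)·DIC
At pH 7.79: [H⁺]/K1 = 10^-1.86 = 0.013804, K2/[H⁺] = 10^-1.32 = 0.047863
α₁ = 1/(1 + 0.013804 + 0.047863) = 1/1.0617 = 0.9419; α₂ = α₁·K2/[H⁺] = 0.04508
α₁ + 2α₂ = 1.0321
DIC = CA / (α₁ + 2α₂) = 2.40 / 1.0321 = 2.33 mmol/kg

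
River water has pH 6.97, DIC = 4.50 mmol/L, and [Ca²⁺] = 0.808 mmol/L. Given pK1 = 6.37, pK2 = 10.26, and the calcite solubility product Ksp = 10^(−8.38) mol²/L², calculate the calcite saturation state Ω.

Ω = 0.357

α₂ = 1 / (1 + [H⁺]/K2 + [H⁺]²/(K1K2)) = 1 / (1 + 10^+3.29 + 10^+2.69)
   = 1 / (1 + 1949.8 + 489.78) = 1/2440.6 = 0.0004097
[CO3²⁻] = α₂ × DIC = 0.0004097 × 4.50 = 0.001844 mmol/L = 1.844 μmol/L
Ksp = 10^(−8.38) = 4.169×10^-9
Ω = [Ca²⁺][CO3²⁻]/Ksp = (0.808×10^-3)(1.844×10^-6) / 4.169×10^-9 = 0.357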